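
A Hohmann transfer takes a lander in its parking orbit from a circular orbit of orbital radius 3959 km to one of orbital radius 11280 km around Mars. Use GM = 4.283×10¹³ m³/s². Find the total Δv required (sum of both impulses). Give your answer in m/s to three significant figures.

Δv_total ≈ 1260 m/s

r₁ = 3959 km = 3.959×10⁶ m.
r₂ = 11280 km = 1.128×10⁷ m.
Transfer ellipse a_t = (r₁ + r₂)/2 = 7.620×10⁶ m.
At r₁: circular v_c1 = √(μ/r₁) = 3289 m/s; transfer-periapsis v_p = √[μ(2/r₁ − 1/a_t)] = 4002 m/s.
Δv₁ = v_p − v_c1 = 712.8 m/s.
At r₂: circular v_c2 = √(μ/r₂) = 1949 m/s; transfer-apoapsis v_a = √[μ(2/r₂ − 1/a_t)] = 1405 m/s.
Δv₂ = v_c2 − v_a = 544.0 m/s.
Total Δv = Δv₁ + Δv₂ = 1257 m/s.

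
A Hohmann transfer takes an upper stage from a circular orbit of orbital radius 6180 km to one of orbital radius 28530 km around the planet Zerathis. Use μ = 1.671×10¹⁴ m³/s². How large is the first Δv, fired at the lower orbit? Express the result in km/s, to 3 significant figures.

r₁ = 6180 km = 6.180×10⁶ m.
r₂ = 28530 km = 2.853×10⁷ m.
Transfer ellipse a_t = (r₁ + r₂)/2 = 1.736×10⁷ m.
At r₁: circular v_c1 = √(μ/r₁) = 5200 m/s; transfer-periapsis v_p = √[μ(2/r₁ − 1/a_t)] = 6667 m/s.
Δv₁ = v_p − v_c1 = 1467 m/s.
= 1.467 km/s.

Δv ≈ 1.47 km/s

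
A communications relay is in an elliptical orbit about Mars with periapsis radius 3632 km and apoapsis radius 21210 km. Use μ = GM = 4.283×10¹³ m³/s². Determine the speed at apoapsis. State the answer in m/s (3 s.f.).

Semi-major axis a = (r_p + r_a)/2 = 12421 km = 1.242×10⁷ m.
Vis-viva: v² = μ(2/r − 1/a) = 4.283×10¹³ × (9.430×10⁻⁸ − 8.051×10⁻⁸) = 5.905×10⁵ m²/s².
v = 768.4 m/s.

v ≈ 768 m/s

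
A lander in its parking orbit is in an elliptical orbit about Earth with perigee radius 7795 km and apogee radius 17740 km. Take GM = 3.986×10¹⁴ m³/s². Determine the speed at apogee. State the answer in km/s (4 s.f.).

Semi-major axis a = (r_p + r_a)/2 = 12768 km = 1.277×10⁷ m.
Vis-viva: v² = μ(2/r − 1/a) = 3.986×10¹⁴ × (1.127×10⁻⁷ − 7.832×10⁻⁸) = 1.372×10⁷ m²/s².
v = 3704 m/s = 3.704 km/s.

v ≈ 3.704 km/s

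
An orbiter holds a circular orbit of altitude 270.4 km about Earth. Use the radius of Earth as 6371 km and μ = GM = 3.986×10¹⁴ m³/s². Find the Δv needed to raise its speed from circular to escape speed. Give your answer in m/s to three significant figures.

r = 6371 + 270.4 = 6641.4 km = 6.6414×10⁶ m.
Circular speed v_c = √(μ/r) = 7747 m/s.
Escape speed v_esc = √(2μ/r) = √2 × v_c = 10960 m/s.
Δv = v_esc − v_c = 3209 m/s.

Δv ≈ 3210 m/s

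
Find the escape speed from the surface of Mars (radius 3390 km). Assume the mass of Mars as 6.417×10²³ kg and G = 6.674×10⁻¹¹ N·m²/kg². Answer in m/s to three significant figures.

μ = GM = 6.674×10⁻¹¹ × 6.417×10²³ = 4.283×10¹³ m³/s².
r = R = 3.390×10⁶ m.
Escape speed v_esc = √(2μ/r) = √(2 × 4.283×10¹³ / 3.390×10⁶) = √(2.527×10⁷) = 5027 m/s.

v_esc ≈ 5030 m/s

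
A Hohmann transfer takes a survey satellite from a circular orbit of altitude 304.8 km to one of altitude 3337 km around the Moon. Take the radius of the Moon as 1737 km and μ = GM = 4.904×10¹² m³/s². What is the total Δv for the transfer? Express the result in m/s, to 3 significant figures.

Δv_total ≈ 539 m/s

r₁ = 1737 + 304.8 = 2041.8 km = 2.0418×10⁶ m.
r₂ = 1737 + 3337 = 5074.0 km = 5.0740×10⁶ m.
Transfer ellipse a_t = (r₁ + r₂)/2 = 3.558×10⁶ m.
At r₁: circular v_c1 = √(μ/r₁) = 1550 m/s; transfer-perilune v_p = √[μ(2/r₁ − 1/a_t)] = 1851 m/s.
Δv₁ = v_p − v_c1 = 301.0 m/s.
At r₂: circular v_c2 = √(μ/r₂) = 983.1 m/s; transfer-apolune v_a = √[μ(2/r₂ − 1/a_t)] = 744.7 m/s.
Δv₂ = v_c2 − v_a = 238.4 m/s.
Total Δv = Δv₁ + Δv₂ = 539.3 m/s.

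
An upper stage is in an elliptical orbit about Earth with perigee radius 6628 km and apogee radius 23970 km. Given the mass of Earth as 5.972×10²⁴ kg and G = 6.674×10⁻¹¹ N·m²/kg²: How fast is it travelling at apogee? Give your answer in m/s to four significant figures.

v ≈ 2684 m/s

μ = GM = 6.674×10⁻¹¹ × 5.972×10²⁴ = 3.986×10¹⁴ m³/s².
Semi-major axis a = (r_p + r_a)/2 = 15299 km = 1.530×10⁷ m.
Vis-viva: v² = μ(2/r − 1/a) = 3.986×10¹⁴ × (8.344×10⁻⁸ − 6.536×10⁻⁸) = 7.204×10⁶ m²/s².
v = 2684 m/s.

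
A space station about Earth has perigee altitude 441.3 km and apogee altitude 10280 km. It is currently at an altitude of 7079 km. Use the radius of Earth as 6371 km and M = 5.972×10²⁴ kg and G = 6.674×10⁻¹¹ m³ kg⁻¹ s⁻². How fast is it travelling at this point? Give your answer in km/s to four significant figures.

v ≈ 5.029 km/s

μ = GM = 6.674×10⁻¹¹ × 5.972×10²⁴ = 3.986×10¹⁴ m³/s².
r_p = 6371 + 441.3 = 6812.3 km = 6.8123×10⁶ m.
r_a = 6371 + 10280 = 16651 km = 1.6651×10⁷ m.
r = 6371 + 7079 = 13450 km = 1.345×10⁷ m.
Semi-major axis a = (r_p + r_a)/2 = 11732 km = 1.173×10⁷ m.
Vis-viva: v² = μ(2/r − 1/a) = 3.986×10¹⁴ × (1.487×10⁻⁷ − 8.524×10⁻⁸) = 2.529×10⁷ m²/s².
v = 5029 m/s = 5.029 km/s.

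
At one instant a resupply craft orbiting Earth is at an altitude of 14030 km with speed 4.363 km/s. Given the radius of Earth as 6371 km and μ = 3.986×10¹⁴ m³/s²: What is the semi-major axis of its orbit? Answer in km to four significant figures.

r = 6371 + 14030 = 20401 km = 2.040×10⁷ m.
Vis-viva rearranged: 1/a = 2/r − v²/μ = 9.803×10⁻⁸ − 4.776×10⁻⁸ = 5.028×10⁻⁸ m⁻¹.
a = 1.989×10⁷ m = 19889 km.

a ≈ 19890 km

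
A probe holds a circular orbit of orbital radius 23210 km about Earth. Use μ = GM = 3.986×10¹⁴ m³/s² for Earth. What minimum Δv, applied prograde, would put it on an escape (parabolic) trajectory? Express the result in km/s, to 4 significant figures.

r = 23210 km = 2.321×10⁷ m.
Circular speed v_c = √(μ/r) = 4144 m/s.
Escape speed v_esc = √(2μ/r) = √2 × v_c = 5861 m/s.
Δv = v_esc − v_c = 1717 m/s = 1.717 km/s.

Δv ≈ 1.717 km/s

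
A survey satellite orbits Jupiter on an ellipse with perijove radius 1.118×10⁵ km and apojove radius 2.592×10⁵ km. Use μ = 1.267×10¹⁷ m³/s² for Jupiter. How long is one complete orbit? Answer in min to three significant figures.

Semi-major axis a = (r_p + r_a)/2 = (1.1180×10⁵ + 2.5920×10⁵)/2 = 1.8550×10⁵ km = 1.855×10⁸ m.
By Kepler's third law T = 2π√(a³/μ) = 2π × 7.098×10³ = 4.460×10⁴ s.
= 743.3 min.

T ≈ 743 min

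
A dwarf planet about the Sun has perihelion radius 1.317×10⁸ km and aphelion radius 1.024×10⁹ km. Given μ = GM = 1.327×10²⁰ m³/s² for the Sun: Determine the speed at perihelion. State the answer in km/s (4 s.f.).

v ≈ 42.26 km/s

Semi-major axis a = (r_p + r_a)/2 = 5.7785×10⁸ km = 5.778×10¹¹ m.
Vis-viva: v² = μ(2/r − 1/a) = 1.327×10²⁰ × (1.519×10⁻¹¹ − 1.731×10⁻¹²) = 1.786×10⁹ m²/s².
v = 42260 m/s = 42.26 km/s.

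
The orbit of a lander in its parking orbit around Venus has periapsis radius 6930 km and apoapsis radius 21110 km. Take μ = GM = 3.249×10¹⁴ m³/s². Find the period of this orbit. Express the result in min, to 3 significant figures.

Semi-major axis a = (r_p + r_a)/2 = (6930.0 + 21110)/2 = 14020 km = 1.402×10⁷ m.
By Kepler's third law T = 2π√(a³/μ) = 2π × 2.912×10³ = 1.830×10⁴ s.
= 305.0 min.

T ≈ 305 min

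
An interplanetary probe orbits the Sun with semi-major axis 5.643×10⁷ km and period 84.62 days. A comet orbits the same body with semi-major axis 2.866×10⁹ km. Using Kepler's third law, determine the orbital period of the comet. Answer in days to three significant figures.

T₂ ≈ 30600 days

Kepler's third law: T² ∝ a³, so T₂ = T₁ (a₂/a₁)^(3/2).
a₂/a₁ = 50.79, (a₂/a₁)^(3/2) = 362.0.
T₂ = 84.62 × 362.0 = 30630 days.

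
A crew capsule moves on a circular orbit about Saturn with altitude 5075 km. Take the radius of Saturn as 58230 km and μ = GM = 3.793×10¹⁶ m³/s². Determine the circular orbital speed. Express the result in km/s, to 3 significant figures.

v ≈ 24.5 km/s

r = 58230 + 5075 = 63305 km = 6.3305×10⁷ m.
For a circular orbit v = √(μ/r) = √(3.793×10¹⁶ / 6.330×10⁷) = √(5.992×10⁸) = 24480 m/s.
That is 24.48 km/s.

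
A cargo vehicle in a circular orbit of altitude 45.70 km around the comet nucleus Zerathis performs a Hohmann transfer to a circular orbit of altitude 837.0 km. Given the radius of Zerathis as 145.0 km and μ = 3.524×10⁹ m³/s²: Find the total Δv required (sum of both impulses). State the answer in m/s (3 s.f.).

r₁ = 145.0 + 45.70 = 190.70 km = 1.9070×10⁵ m.
r₂ = 145.0 + 837.0 = 982.00 km = 9.8200×10⁵ m.
Transfer ellipse a_t = (r₁ + r₂)/2 = 5.864×10⁵ m.
At r₁: circular v_c1 = √(μ/r₁) = 135.9 m/s; transfer-periapsis v_p = √[μ(2/r₁ − 1/a_t)] = 175.9 m/s.
Δv₁ = v_p − v_c1 = 39.98 m/s.
At r₂: circular v_c2 = √(μ/r₂) = 59.90 m/s; transfer-apoapsis v_a = √[μ(2/r₂ − 1/a_t)] = 34.16 m/s.
Δv₂ = v_c2 − v_a = 25.74 m/s.
Total Δv = Δv₁ + Δv₂ = 65.72 m/s.

Δv_total ≈ 65.7 m/s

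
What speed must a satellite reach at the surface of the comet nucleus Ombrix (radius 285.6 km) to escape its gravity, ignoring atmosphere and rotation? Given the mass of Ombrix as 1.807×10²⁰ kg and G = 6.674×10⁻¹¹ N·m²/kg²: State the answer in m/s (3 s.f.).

μ = GM = 6.674×10⁻¹¹ × 1.807×10²⁰ = 1.206×10¹⁰ m³/s².
r = R = 2.856×10⁵ m.
Escape speed v_esc = √(2μ/r) = √(2 × 1.206×10¹⁰ / 2.856×10⁵) = √(8.445×10⁴) = 290.6 m/s.

v_esc ≈ 291 m/s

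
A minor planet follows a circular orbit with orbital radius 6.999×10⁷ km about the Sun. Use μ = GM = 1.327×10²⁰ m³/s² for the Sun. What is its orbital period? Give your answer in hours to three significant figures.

T ≈ 2810 hours

r = 6.999×10⁷ km = 6.999×10¹⁰ m.
Kepler's third law: T = 2π√(r³/μ) = 2π√((6.999×10¹⁰)³ / 1.327×10²⁰).
r³/μ = 2.584×10¹² s², so T = 2π × 1.607×10⁶ = 1.010×10⁷ s.
Converting: 1.010×10⁷ s ÷ 3600 = 2805 hours.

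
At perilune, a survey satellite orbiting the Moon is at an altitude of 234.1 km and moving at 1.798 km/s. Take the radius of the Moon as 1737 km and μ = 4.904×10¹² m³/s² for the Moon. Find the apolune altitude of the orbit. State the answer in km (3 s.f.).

apolune altitude ≈ 1920 km

r_p = 1737 + 234.1 = 1971.1 km = 1.971×10⁶ m.
Specific energy ε = v²/2 − μ/r = -8.715×10⁵ J/kg, so a = −μ/(2ε) = 2.813×10⁶ m.
The apsides satisfy r_p + r_a = 2a, so the apolune radius is 2a − r_p = 3.656×10⁶ m = 3655.7 km.
Apolune altitude = 3655.7 − 1737 = 1918.7 km.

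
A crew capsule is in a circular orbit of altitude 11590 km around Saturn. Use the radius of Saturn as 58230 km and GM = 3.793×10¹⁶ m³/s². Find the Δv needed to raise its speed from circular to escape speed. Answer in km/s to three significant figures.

Δv ≈ 9.65 km/s

r = 58230 + 11590 = 69820 km = 6.9820×10⁷ m.
Circular speed v_c = √(μ/r) = 23310 m/s.
Escape speed v_esc = √(2μ/r) = √2 × v_c = 32960 m/s.
Δv = v_esc − v_c = 9654 m/s = 9.654 km/s.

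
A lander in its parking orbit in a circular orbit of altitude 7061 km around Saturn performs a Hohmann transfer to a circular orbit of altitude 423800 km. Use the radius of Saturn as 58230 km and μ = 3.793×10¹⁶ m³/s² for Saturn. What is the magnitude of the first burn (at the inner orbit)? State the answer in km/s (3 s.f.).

r₁ = 58230 + 7061 = 65291 km = 6.5291×10⁷ m.
r₂ = 58230 + 423800 = 482030 km = 4.8203×10⁸ m.
Transfer ellipse a_t = (r₁ + r₂)/2 = 2.737×10⁸ m.
At r₁: circular v_c1 = √(μ/r₁) = 24100 m/s; transfer-perikrone v_p = √[μ(2/r₁ − 1/a_t)] = 31990 m/s.
Δv₁ = v_p − v_c1 = 7886 m/s.
= 7.886 km/s.

Δv ≈ 7.89 km/s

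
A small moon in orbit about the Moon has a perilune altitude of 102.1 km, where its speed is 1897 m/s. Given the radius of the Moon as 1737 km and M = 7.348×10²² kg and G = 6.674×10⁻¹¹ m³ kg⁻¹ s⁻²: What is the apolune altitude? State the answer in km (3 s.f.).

μ = GM = 6.674×10⁻¹¹ × 7.348×10²² = 4.904×10¹² m³/s².
r_p = 1737 + 102.1 = 1839.1 km = 1.839×10⁶ m.
Specific energy ε = v²/2 − μ/r = -8.672×10⁵ J/kg, so a = −μ/(2ε) = 2.827×10⁶ m.
The apsides satisfy r_p + r_a = 2a, so the apolune radius is 2a − r_p = 3.816×10⁶ m = 3815.6 km.
Apolune altitude = 3815.6 − 1737 = 2078.6 km.

apolune altitude ≈ 2080 km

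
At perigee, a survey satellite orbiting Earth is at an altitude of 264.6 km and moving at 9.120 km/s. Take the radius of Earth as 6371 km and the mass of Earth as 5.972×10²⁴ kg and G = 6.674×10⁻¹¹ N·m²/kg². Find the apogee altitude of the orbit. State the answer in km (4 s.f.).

apogee altitude ≈ 8563 km

μ = GM = 6.674×10⁻¹¹ × 5.972×10²⁴ = 3.986×10¹⁴ m³/s².
r_p = 6371 + 264.6 = 6635.6 km = 6.636×10⁶ m.
Specific energy ε = v²/2 − μ/r = -1.848×10⁷ J/kg, so a = −μ/(2ε) = 1.078×10⁷ m.
The apsides satisfy r_p + r_a = 2a, so the apogee radius is 2a − r_p = 1.493×10⁷ m = 14934 km.
Apogee altitude = 14934 − 6371 = 8563.0 km.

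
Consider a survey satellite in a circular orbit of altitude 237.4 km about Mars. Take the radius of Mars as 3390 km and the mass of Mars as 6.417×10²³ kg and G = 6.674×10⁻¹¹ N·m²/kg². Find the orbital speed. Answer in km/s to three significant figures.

v ≈ 3.44 km/s

μ = GM = 6.674×10⁻¹¹ × 6.417×10²³ = 4.283×10¹³ m³/s².
r = 3390 + 237.4 = 3627.4 km = 3.6274×10⁶ m.
For a circular orbit v = √(μ/r) = √(4.283×10¹³ / 3.627×10⁶) = √(1.181×10⁷) = 3436 m/s.
That is 3.436 km/s.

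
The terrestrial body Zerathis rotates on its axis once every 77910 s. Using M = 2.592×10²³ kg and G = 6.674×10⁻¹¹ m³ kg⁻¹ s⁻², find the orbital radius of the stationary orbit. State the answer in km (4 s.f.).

μ = GM = 6.674×10⁻¹¹ × 2.592×10²³ = 1.730×10¹³ m³/s².
A synchronous orbit has period T, so by Kepler's third law a = (μT²/4π²)^(1/3).
μT²/4π² = 1.730×10¹³ × (7.791×10⁴)² / 39.48 = 2.660×10²¹ m³.
a = 1.386×10⁷ m = 13855 km.

r_sync ≈ 13860 km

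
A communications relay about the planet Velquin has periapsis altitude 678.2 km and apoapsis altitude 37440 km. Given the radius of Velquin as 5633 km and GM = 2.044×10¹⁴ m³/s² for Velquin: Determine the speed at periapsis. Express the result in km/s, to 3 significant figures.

v ≈ 7.52 km/s

r_p = 5633 + 678.2 = 6311.2 km = 6.3112×10⁶ m.
r_a = 5633 + 37440 = 43073 km = 4.3073×10⁷ m.
Semi-major axis a = (r_p + r_a)/2 = 24692 km = 2.469×10⁷ m.
Vis-viva: v² = μ(2/r − 1/a) = 2.044×10¹⁴ × (3.169×10⁻⁷ − 4.050×10⁻⁸) = 5.650×10⁷ m²/s².
v = 7516 m/s = 7.516 km/s.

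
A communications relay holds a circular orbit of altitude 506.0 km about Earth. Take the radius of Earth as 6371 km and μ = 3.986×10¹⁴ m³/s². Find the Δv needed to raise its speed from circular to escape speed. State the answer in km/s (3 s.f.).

r = 6371 + 506.0 = 6877.0 km = 6.8770×10⁶ m.
Circular speed v_c = √(μ/r) = 7613 m/s.
Escape speed v_esc = √(2μ/r) = √2 × v_c = 10770 m/s.
Δv = v_esc − v_c = 3154 m/s = 3.154 km/s.

Δv ≈ 3.15 km/s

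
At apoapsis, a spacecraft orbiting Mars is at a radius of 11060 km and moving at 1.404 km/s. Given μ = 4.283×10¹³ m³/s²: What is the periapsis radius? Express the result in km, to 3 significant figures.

periapsis radius ≈ 3780 km

r_a = 1.106×10⁷ m.
Specific energy ε = v²/2 − μ/r = -2.887×10⁶ J/kg, so a = −μ/(2ε) = 7.418×10⁶ m.
The apsides satisfy r_p + r_a = 2a, so the periapsis radius is 2a − r_a = 3.776×10⁶ m = 3776.0 km.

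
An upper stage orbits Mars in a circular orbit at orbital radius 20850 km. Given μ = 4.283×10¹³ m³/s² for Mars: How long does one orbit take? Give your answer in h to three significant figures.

T ≈ 25.4 h

r = 20850 km = 2.085×10⁷ m.
Kepler's third law: T = 2π√(r³/μ) = 2π√((2.085×10⁷)³ / 4.283×10¹³).
r³/μ = 2.116×10⁸ s², so T = 2π × 1.455×10⁴ = 9.140×10⁴ s.
Converting: 9.140×10⁴ s ÷ 3600 = 25.39 h.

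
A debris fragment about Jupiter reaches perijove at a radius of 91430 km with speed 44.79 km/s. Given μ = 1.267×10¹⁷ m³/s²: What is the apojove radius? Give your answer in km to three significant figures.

apojove radius ≈ 2.40×10⁵ km

r_p = 9.143×10⁷ m.
Specific energy ε = v²/2 − μ/r = -3.827×10⁸ J/kg, so a = −μ/(2ε) = 1.655×10⁸ m.
The apsides satisfy r_p + r_a = 2a, so the apojove radius is 2a − r_p = 2.396×10⁸ m = 2.3965×10⁵ km.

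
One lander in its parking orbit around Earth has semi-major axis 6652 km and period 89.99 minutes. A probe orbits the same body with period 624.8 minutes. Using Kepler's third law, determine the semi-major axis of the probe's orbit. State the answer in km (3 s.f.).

Kepler's third law: a³ ∝ T², so a₂ = a₁ (T₂/T₁)^(2/3).
T₂/T₁ = 6.943, (T₂/T₁)^(2/3) = 3.639.
a₂ = 6652 × 3.639 = 24210 km.

a₂ ≈ 24200 km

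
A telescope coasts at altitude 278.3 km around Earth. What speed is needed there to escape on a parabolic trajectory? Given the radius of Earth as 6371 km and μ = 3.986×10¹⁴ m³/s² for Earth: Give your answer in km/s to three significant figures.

r = 6371 + 278.3 = 6649.3 km = 6.6493×10⁶ m.
Escape speed v_esc = √(2μ/r) = √(2 × 3.986×10¹⁴ / 6.649×10⁶) = √(1.199×10⁸) = 10950 m/s.
= 10.95 km/s.

v_esc ≈ 10.9 km/s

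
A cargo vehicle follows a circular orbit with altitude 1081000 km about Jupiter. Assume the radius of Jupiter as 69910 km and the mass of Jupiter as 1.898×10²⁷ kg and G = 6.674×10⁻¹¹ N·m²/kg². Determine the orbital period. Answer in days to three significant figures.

T ≈ 7.98 days

μ = GM = 6.674×10⁻¹¹ × 1.898×10²⁷ = 1.267×10¹⁷ m³/s².
r = 69910 + 1081000 = 1150900 km = 1.1509×10⁹ m.
Kepler's third law: T = 2π√(r³/μ) = 2π√((1.151×10⁹)³ / 1.267×10¹⁷).
r³/μ = 1.203×10¹⁰ s², so T = 2π × 1.097×10⁵ = 6.893×10⁵ s.
Converting: 6.893×10⁵ s ÷ 86400 = 7.978 days.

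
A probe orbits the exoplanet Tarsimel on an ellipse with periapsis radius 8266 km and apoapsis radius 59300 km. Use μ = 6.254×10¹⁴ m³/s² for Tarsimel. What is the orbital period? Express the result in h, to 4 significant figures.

Semi-major axis a = (r_p + r_a)/2 = (8266.0 + 59300)/2 = 33783 km = 3.378×10⁷ m.
By Kepler's third law T = 2π√(a³/μ) = 2π × 7.852×10³ = 4.933×10⁴ s.
= 13.70 h.

T ≈ 13.70 h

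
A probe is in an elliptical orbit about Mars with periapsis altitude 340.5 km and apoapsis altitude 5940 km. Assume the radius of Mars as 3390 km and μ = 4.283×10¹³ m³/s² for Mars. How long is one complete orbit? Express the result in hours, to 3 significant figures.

r_p = 3390 + 340.5 = 3730.5 km = 3.7305×10⁶ m.
r_a = 3390 + 5940 = 9330.0 km = 9.3300×10⁶ m.
Semi-major axis a = (r_p + r_a)/2 = (3730.5 + 9330.0)/2 = 6530.2 km = 6.530×10⁶ m.
By Kepler's third law T = 2π√(a³/μ) = 2π × 2.550×10³ = 1.602×10⁴ s.
= 4.450 hours.

T ≈ 4.45 hours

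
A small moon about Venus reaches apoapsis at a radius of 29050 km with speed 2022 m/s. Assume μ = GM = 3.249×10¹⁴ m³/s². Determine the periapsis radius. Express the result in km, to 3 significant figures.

periapsis radius ≈ 6500 km

r_a = 2.905×10⁷ m.
Specific energy ε = v²/2 − μ/r = -9.140×10⁶ J/kg, so a = −μ/(2ε) = 1.777×10⁷ m.
The apsides satisfy r_p + r_a = 2a, so the periapsis radius is 2a − r_a = 6.497×10⁶ m = 6497.3 km.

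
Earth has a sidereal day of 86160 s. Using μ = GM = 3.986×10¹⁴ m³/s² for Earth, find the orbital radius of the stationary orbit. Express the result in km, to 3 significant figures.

A synchronous orbit has period T, so by Kepler's third law a = (μT²/4π²)^(1/3).
μT²/4π² = 3.986×10¹⁴ × (8.616×10⁴)² / 39.48 = 7.495×10²² m³.
a = 4.216×10⁷ m = 42163 km.

r_sync ≈ 42200 km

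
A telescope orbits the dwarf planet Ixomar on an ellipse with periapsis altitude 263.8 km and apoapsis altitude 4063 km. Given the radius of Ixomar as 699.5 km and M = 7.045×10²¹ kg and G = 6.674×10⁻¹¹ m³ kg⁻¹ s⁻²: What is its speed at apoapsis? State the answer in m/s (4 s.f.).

v ≈ 182.3 m/s

μ = GM = 6.674×10⁻¹¹ × 7.045×10²¹ = 4.702×10¹¹ m³/s².
r_p = 699.5 + 263.8 = 963.30 km = 9.6330×10⁵ m.
r_a = 699.5 + 4063 = 4762.5 km = 4.7625×10⁶ m.
Semi-major axis a = (r_p + r_a)/2 = 2862.9 km = 2.863×10⁶ m.
Vis-viva: v² = μ(2/r − 1/a) = 4.702×10¹¹ × (4.199×10⁻⁷ − 3.493×10⁻⁷) = 3.322×10⁴ m²/s².
v = 182.3 m/s.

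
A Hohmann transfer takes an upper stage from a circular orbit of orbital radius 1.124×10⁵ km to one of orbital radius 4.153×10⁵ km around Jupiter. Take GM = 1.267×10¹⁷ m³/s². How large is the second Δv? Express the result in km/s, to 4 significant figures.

Δv ≈ 6.066 km/s

r₁ = 1.124×10⁵ km = 1.124×10⁸ m.
r₂ = 4.153×10⁵ km = 4.153×10⁸ m.
Transfer ellipse a_t = (r₁ + r₂)/2 = 2.638×10⁸ m.
At r₁: circular v_c1 = √(μ/r₁) = 33570 m/s; transfer-perijove v_p = √[μ(2/r₁ − 1/a_t)] = 42120 m/s.
At r₂: circular v_c2 = √(μ/r₂) = 17470 m/s; transfer-apojove v_a = √[μ(2/r₂ − 1/a_t)] = 11400 m/s.
Δv₂ = v_c2 − v_a = 6066 m/s.
= 6.066 km/s.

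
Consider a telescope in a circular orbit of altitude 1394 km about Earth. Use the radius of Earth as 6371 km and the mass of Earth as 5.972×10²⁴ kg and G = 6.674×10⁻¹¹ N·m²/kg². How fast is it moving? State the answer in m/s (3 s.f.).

μ = GM = 6.674×10⁻¹¹ × 5.972×10²⁴ = 3.986×10¹⁴ m³/s².
r = 6371 + 1394 = 7765.0 km = 7.7650×10⁶ m.
For a circular orbit v = √(μ/r) = √(3.986×10¹⁴ / 7.765×10⁶) = √(5.133×10⁷) = 7164 m/s.

v ≈ 7160 m/s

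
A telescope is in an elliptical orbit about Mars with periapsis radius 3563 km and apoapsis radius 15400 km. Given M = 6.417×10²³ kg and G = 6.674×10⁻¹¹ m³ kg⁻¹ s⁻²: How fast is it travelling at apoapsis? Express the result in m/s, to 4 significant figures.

v ≈ 1022 m/s

μ = GM = 6.674×10⁻¹¹ × 6.417×10²³ = 4.283×10¹³ m³/s².
Semi-major axis a = (r_p + r_a)/2 = 9481.5 km = 9.482×10⁶ m.
Vis-viva: v² = μ(2/r − 1/a) = 4.283×10¹³ × (1.299×10⁻⁷ − 1.055×10⁻⁷) = 1.045×10⁶ m²/s².
v = 1022 m/s.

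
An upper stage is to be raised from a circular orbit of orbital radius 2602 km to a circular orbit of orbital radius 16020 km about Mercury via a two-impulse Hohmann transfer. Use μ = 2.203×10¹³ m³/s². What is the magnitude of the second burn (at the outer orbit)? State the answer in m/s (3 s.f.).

r₁ = 2602 km = 2.602×10⁶ m.
r₂ = 16020 km = 1.602×10⁷ m.
Transfer ellipse a_t = (r₁ + r₂)/2 = 9.311×10⁶ m.
At r₁: circular v_c1 = √(μ/r₁) = 2910 m/s; transfer-periherm v_p = √[μ(2/r₁ − 1/a_t)] = 3817 m/s.
At r₂: circular v_c2 = √(μ/r₂) = 1173 m/s; transfer-apoherm v_a = √[μ(2/r₂ − 1/a_t)] = 619.9 m/s.
Δv₂ = v_c2 − v_a = 552.8 m/s.

Δv ≈ 553 m/s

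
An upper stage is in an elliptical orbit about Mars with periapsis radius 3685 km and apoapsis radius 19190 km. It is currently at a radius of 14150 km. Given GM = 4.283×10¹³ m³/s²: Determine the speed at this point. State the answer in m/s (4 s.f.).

v ≈ 1520 m/s

Semi-major axis a = (r_p + r_a)/2 = 11438 km = 1.144×10⁷ m.
Vis-viva: v² = μ(2/r − 1/a) = 4.283×10¹³ × (1.413×10⁻⁷ − 8.743×10⁻⁸) = 2.309×10⁶ m²/s².
v = 1520 m/s.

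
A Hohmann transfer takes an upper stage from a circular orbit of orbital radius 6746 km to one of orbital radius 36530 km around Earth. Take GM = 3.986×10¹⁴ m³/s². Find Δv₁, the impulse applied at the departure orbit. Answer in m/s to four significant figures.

r₁ = 6746 km = 6.746×10⁶ m.
r₂ = 36530 km = 3.653×10⁷ m.
Transfer ellipse a_t = (r₁ + r₂)/2 = 2.164×10⁷ m.
At r₁: circular v_c1 = √(μ/r₁) = 7687 m/s; transfer-perigee v_p = √[μ(2/r₁ − 1/a_t)] = 9988 m/s.
Δv₁ = v_p − v_c1 = 2301 m/s.

Δv ≈ 2301 m/s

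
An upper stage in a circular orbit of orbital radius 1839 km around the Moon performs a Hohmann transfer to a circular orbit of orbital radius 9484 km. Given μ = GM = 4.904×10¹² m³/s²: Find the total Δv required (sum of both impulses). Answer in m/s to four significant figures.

r₁ = 1839 km = 1.839×10⁶ m.
r₂ = 9484 km = 9.484×10⁶ m.
Transfer ellipse a_t = (r₁ + r₂)/2 = 5.662×10⁶ m.
At r₁: circular v_c1 = √(μ/r₁) = 1633 m/s; transfer-perilune v_p = √[μ(2/r₁ − 1/a_t)] = 2114 m/s.
Δv₁ = v_p − v_c1 = 480.6 m/s.
At r₂: circular v_c2 = √(μ/r₂) = 719.1 m/s; transfer-apolune v_a = √[μ(2/r₂ − 1/a_t)] = 409.8 m/s.
Δv₂ = v_c2 − v_a = 309.3 m/s.
Total Δv = Δv₁ + Δv₂ = 789.8 m/s.

Δv_total ≈ 789.8 m/s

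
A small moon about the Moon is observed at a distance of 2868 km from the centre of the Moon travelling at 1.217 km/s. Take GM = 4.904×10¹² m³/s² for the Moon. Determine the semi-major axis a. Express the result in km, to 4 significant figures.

r = 2.868×10⁶ m.
Vis-viva rearranged: 1/a = 2/r − v²/μ = 6.974×10⁻⁷ − 3.020×10⁻⁷ = 3.953×10⁻⁷ m⁻¹.
a = 2.530×10⁶ m = 2529.5 km.

a ≈ 2530 km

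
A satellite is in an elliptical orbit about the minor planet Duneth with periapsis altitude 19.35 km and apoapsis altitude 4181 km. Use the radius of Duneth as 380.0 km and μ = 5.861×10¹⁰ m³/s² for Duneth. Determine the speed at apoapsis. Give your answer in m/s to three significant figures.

r_p = 380.0 + 19.35 = 399.35 km = 3.9935×10⁵ m.
r_a = 380.0 + 4181 = 4561.0 km = 4.5610×10⁶ m.
Semi-major axis a = (r_p + r_a)/2 = 2480.2 km = 2.480×10⁶ m.
Vis-viva: v² = μ(2/r − 1/a) = 5.861×10¹⁰ × (4.385×10⁻⁷ − 4.032×10⁻⁷) = 2.069×10³ m²/s².
v = 45.49 m/s.

v ≈ 45.5 m/s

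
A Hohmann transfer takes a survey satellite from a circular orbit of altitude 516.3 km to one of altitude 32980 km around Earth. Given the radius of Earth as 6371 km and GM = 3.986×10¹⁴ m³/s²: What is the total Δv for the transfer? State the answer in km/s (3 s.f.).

r₁ = 6371 + 516.3 = 6887.3 km = 6.8873×10⁶ m.
r₂ = 6371 + 32980 = 39351 km = 3.9351×10⁷ m.
Transfer ellipse a_t = (r₁ + r₂)/2 = 2.312×10⁷ m.
At r₁: circular v_c1 = √(μ/r₁) = 7608 m/s; transfer-perigee v_p = √[μ(2/r₁ − 1/a_t)] = 9925 m/s.
Δv₁ = v_p − v_c1 = 2318 m/s.
At r₂: circular v_c2 = √(μ/r₂) = 3183 m/s; transfer-apogee v_a = √[μ(2/r₂ − 1/a_t)] = 1737 m/s.
Δv₂ = v_c2 − v_a = 1446 m/s.
Total Δv = Δv₁ + Δv₂ = 3763 m/s = 3.763 km/s.

Δv_total ≈ 3.76 km/s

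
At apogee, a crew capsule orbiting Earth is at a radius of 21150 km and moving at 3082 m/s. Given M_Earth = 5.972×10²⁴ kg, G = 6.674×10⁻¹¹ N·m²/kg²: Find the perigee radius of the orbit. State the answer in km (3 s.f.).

μ = GM = 6.674×10⁻¹¹ × 5.972×10²⁴ = 3.986×10¹⁴ m³/s².
r_a = 2.115×10⁷ m.
Specific energy ε = v²/2 − μ/r = -1.410×10⁷ J/kg, so a = −μ/(2ε) = 1.414×10⁷ m.
The apsides satisfy r_p + r_a = 2a, so the perigee radius is 2a − r_a = 7.126×10⁶ m = 7126.3 km.

perigee radius ≈ 7130 km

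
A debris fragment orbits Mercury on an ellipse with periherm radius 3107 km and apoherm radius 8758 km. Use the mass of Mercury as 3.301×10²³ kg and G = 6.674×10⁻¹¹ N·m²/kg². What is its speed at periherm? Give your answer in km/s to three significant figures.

v ≈ 3.24 km/s

μ = GM = 6.674×10⁻¹¹ × 3.301×10²³ = 2.203×10¹³ m³/s².
Semi-major axis a = (r_p + r_a)/2 = 5932.5 km = 5.932×10⁶ m.
Vis-viva: v² = μ(2/r − 1/a) = 2.203×10¹³ × (6.437×10⁻⁷ − 1.686×10⁻⁷) = 1.047×10⁷ m²/s².
v = 3235 m/s = 3.235 km/s.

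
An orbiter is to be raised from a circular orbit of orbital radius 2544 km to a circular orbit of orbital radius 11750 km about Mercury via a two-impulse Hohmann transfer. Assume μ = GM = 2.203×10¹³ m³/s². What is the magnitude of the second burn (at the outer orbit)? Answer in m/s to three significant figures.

Δv ≈ 552 m/s

r₁ = 2544 km = 2.544×10⁶ m.
r₂ = 11750 km = 1.175×10⁷ m.
Transfer ellipse a_t = (r₁ + r₂)/2 = 7.147×10⁶ m.
At r₁: circular v_c1 = √(μ/r₁) = 2943 m/s; transfer-periherm v_p = √[μ(2/r₁ − 1/a_t)] = 3773 m/s.
At r₂: circular v_c2 = √(μ/r₂) = 1369 m/s; transfer-apoherm v_a = √[μ(2/r₂ − 1/a_t)] = 816.9 m/s.
Δv₂ = v_c2 − v_a = 552.3 m/s.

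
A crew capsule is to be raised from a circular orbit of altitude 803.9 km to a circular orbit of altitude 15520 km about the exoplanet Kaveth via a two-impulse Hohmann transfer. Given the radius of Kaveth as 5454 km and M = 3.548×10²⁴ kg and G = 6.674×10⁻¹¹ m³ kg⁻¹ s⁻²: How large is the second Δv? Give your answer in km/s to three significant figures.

μ = GM = 6.674×10⁻¹¹ × 3.548×10²⁴ = 2.368×10¹⁴ m³/s².
r₁ = 5454 + 803.9 = 6257.9 km = 6.2579×10⁶ m.
r₂ = 5454 + 15520 = 20974 km = 2.0974×10⁷ m.
Transfer ellipse a_t = (r₁ + r₂)/2 = 1.362×10⁷ m.
At r₁: circular v_c1 = √(μ/r₁) = 6151 m/s; transfer-periapsis v_p = √[μ(2/r₁ − 1/a_t)] = 7635 m/s.
At r₂: circular v_c2 = √(μ/r₂) = 3360 m/s; transfer-apoapsis v_a = √[μ(2/r₂ − 1/a_t)] = 2278 m/s.
Δv₂ = v_c2 − v_a = 1082 m/s.
= 1.082 km/s.

Δv ≈ 1.08 km/s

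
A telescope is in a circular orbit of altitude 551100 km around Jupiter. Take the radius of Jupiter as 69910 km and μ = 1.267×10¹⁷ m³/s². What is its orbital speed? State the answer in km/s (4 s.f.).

v ≈ 14.28 km/s

r = 69910 + 551100 = 621010 km = 6.2101×10⁸ m.
For a circular orbit v = √(μ/r) = √(1.267×10¹⁷ / 6.210×10⁸) = √(2.040×10⁸) = 14280 m/s.
That is 14.28 km/s.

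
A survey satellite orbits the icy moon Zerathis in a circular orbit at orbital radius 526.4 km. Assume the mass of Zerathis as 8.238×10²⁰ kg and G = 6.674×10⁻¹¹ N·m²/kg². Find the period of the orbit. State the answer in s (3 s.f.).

μ = GM = 6.674×10⁻¹¹ × 8.238×10²⁰ = 5.498×10¹⁰ m³/s².
r = 526.4 km = 5.264×10⁵ m.
Kepler's third law: T = 2π√(r³/μ) = 2π√((5.264×10⁵)³ / 5.498×10¹⁰).
r³/μ = 2.653×10⁶ s², so T = 2π × 1.629×10³ = 1.023×10⁴ s.

T ≈ 10200 s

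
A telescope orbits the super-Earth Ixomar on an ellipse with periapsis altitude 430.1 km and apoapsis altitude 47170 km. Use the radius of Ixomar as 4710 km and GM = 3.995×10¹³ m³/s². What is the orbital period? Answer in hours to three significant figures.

r_p = 4710 + 430.1 = 5140.1 km = 5.1401×10⁶ m.
r_a = 4710 + 47170 = 51880 km = 5.1880×10⁷ m.
Semi-major axis a = (r_p + r_a)/2 = (5140.1 + 51880)/2 = 28510 km = 2.851×10⁷ m.
By Kepler's third law T = 2π√(a³/μ) = 2π × 2.408×10⁴ = 1.513×10⁵ s.
= 42.04 hours.

T ≈ 42.0 hours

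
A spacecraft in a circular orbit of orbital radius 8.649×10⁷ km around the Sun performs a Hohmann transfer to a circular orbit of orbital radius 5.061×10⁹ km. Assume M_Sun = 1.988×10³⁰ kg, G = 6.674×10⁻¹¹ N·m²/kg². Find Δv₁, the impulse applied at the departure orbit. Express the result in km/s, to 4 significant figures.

μ = GM = 6.674×10⁻¹¹ × 1.988×10³⁰ = 1.327×10²⁰ m³/s².
r₁ = 8.649×10⁷ km = 8.649×10¹⁰ m.
r₂ = 5.061×10⁹ km = 5.061×10¹² m.
Transfer ellipse a_t = (r₁ + r₂)/2 = 2.574×10¹² m.
At r₁: circular v_c1 = √(μ/r₁) = 39170 m/s; transfer-perihelion v_p = √[μ(2/r₁ − 1/a_t)] = 54920 m/s.
Δv₁ = v_p − v_c1 = 15760 m/s.
= 15.76 km/s.

Δv ≈ 15.76 km/s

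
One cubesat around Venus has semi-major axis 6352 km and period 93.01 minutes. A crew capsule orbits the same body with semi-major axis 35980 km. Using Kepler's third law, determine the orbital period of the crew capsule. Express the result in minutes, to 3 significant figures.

Kepler's third law: T² ∝ a³, so T₂ = T₁ (a₂/a₁)^(3/2).
a₂/a₁ = 5.664, (a₂/a₁)^(3/2) = 13.48.
T₂ = 93.01 × 13.48 = 1254 minutes.

T₂ ≈ 1250 minutes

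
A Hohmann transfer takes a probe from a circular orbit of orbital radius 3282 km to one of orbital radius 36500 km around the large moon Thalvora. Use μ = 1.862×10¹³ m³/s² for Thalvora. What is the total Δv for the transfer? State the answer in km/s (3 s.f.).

r₁ = 3282 km = 3.282×10⁶ m.
r₂ = 36500 km = 3.650×10⁷ m.
Transfer ellipse a_t = (r₁ + r₂)/2 = 1.989×10⁷ m.
At r₁: circular v_c1 = √(μ/r₁) = 2382 m/s; transfer-periapsis v_p = √[μ(2/r₁ − 1/a_t)] = 3227 m/s.
Δv₁ = v_p − v_c1 = 844.7 m/s.
At r₂: circular v_c2 = √(μ/r₂) = 714.2 m/s; transfer-apoapsis v_a = √[μ(2/r₂ − 1/a_t)] = 290.1 m/s.
Δv₂ = v_c2 − v_a = 424.1 m/s.
Total Δv = Δv₁ + Δv₂ = 1269 m/s = 1.269 km/s.

Δv_total ≈ 1.27 km/s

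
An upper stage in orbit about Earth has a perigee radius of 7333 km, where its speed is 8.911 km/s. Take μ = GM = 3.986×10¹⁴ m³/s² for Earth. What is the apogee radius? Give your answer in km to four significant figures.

r_p = 7.333×10⁶ m.
Specific energy ε = v²/2 − μ/r = -1.465×10⁷ J/kg, so a = −μ/(2ε) = 1.360×10⁷ m.
The apsides satisfy r_p + r_a = 2a, so the apogee radius is 2a − r_p = 1.987×10⁷ m = 19868 km.

apogee radius ≈ 19870 km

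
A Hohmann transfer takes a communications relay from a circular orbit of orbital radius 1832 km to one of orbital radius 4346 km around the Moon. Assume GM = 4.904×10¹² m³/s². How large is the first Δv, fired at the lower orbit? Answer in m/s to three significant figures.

Δv ≈ 305 m/s

r₁ = 1832 km = 1.832×10⁶ m.
r₂ = 4346 km = 4.346×10⁶ m.
Transfer ellipse a_t = (r₁ + r₂)/2 = 3.089×10⁶ m.
At r₁: circular v_c1 = √(μ/r₁) = 1636 m/s; transfer-perilune v_p = √[μ(2/r₁ − 1/a_t)] = 1941 m/s.
Δv₁ = v_p − v_c1 = 304.5 m/s.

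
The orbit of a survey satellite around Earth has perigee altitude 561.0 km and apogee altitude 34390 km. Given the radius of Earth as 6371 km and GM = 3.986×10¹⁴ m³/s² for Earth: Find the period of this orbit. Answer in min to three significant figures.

r_p = 6371 + 561.0 = 6932.0 km = 6.9320×10⁶ m.
r_a = 6371 + 34390 = 40761 km = 4.0761×10⁷ m.
Semi-major axis a = (r_p + r_a)/2 = (6932.0 + 40761)/2 = 23846 km = 2.385×10⁷ m.
By Kepler's third law T = 2π√(a³/μ) = 2π × 5.833×10³ = 3.665×10⁴ s.
= 610.8 min.

T ≈ 611 min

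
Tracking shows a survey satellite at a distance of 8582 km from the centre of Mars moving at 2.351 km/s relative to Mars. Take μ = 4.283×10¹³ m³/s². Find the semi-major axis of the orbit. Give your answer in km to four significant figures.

a ≈ 9616 km

r = 8.582×10⁶ m.
Vis-viva rearranged: 1/a = 2/r − v²/μ = 2.330×10⁻⁷ − 1.290×10⁻⁷ = 1.040×10⁻⁷ m⁻¹.
a = 9.616×10⁶ m = 9615.7 km.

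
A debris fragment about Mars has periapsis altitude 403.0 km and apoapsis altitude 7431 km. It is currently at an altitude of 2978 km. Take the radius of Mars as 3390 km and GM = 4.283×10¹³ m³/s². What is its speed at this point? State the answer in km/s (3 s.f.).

r_p = 3390 + 403.0 = 3793.0 km = 3.7930×10⁶ m.
r_a = 3390 + 7431 = 10821 km = 1.0821×10⁷ m.
r = 3390 + 2978 = 6368.0 km = 6.368×10⁶ m.
Semi-major axis a = (r_p + r_a)/2 = 7307.0 km = 7.307×10⁶ m.
Vis-viva: v² = μ(2/r − 1/a) = 4.283×10¹³ × (3.141×10⁻⁷ − 1.369×10⁻⁷) = 7.590×10⁶ m²/s².
v = 2755 m/s = 2.755 km/s.

v ≈ 2.76 km/s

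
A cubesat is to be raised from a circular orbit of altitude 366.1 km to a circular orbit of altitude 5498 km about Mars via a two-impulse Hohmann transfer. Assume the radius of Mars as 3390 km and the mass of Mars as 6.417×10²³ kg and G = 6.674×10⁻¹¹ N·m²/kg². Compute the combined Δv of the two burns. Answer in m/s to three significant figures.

Δv_total ≈ 1130 m/s

μ = GM = 6.674×10⁻¹¹ × 6.417×10²³ = 4.283×10¹³ m³/s².
r₁ = 3390 + 366.1 = 3756.1 km = 3.7561×10⁶ m.
r₂ = 3390 + 5498 = 8888.0 km = 8.8880×10⁶ m.
Transfer ellipse a_t = (r₁ + r₂)/2 = 6.322×10⁶ m.
At r₁: circular v_c1 = √(μ/r₁) = 3377 m/s; transfer-periapsis v_p = √[μ(2/r₁ − 1/a_t)] = 4004 m/s.
Δv₁ = v_p − v_c1 = 627.0 m/s.
At r₂: circular v_c2 = √(μ/r₂) = 2195 m/s; transfer-apoapsis v_a = √[μ(2/r₂ − 1/a_t)] = 1692 m/s.
Δv₂ = v_c2 − v_a = 503.1 m/s.
Total Δv = Δv₁ + Δv₂ = 1130 m/s.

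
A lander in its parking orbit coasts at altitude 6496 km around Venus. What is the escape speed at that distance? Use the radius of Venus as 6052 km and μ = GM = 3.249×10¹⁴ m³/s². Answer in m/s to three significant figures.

v_esc ≈ 7200 m/s

r = 6052 + 6496 = 12548 km = 1.2548×10⁷ m.
Escape speed v_esc = √(2μ/r) = √(2 × 3.249×10¹⁴ / 1.255×10⁷) = √(5.179×10⁷) = 7196 m/s.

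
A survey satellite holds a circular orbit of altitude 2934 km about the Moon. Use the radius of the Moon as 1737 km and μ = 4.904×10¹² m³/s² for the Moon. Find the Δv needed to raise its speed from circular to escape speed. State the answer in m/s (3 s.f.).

r = 1737 + 2934 = 4671.0 km = 4.6710×10⁶ m.
Circular speed v_c = √(μ/r) = 1025 m/s.
Escape speed v_esc = √(2μ/r) = √2 × v_c = 1449 m/s.
Δv = v_esc − v_c = 424.4 m/s.

Δv ≈ 424 m/s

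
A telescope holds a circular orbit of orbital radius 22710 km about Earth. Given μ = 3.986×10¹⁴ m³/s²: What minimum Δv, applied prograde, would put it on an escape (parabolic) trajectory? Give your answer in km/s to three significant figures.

Δv ≈ 1.74 km/s

r = 22710 km = 2.271×10⁷ m.
Circular speed v_c = √(μ/r) = 4189 m/s.
Escape speed v_esc = √(2μ/r) = √2 × v_c = 5925 m/s.
Δv = v_esc − v_c = 1735 m/s = 1.735 km/s.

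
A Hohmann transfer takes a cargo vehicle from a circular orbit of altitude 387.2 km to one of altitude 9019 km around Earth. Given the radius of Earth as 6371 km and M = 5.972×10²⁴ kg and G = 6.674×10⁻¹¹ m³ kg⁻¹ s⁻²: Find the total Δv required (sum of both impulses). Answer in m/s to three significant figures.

Δv_total ≈ 2490 m/s

μ = GM = 6.674×10⁻¹¹ × 5.972×10²⁴ = 3.986×10¹⁴ m³/s².
r₁ = 6371 + 387.2 = 6758.2 km = 6.7582×10⁶ m.
r₂ = 6371 + 9019 = 15390 km = 1.5390×10⁷ m.
Transfer ellipse a_t = (r₁ + r₂)/2 = 1.107×10⁷ m.
At r₁: circular v_c1 = √(μ/r₁) = 7680 m/s; transfer-perigee v_p = √[μ(2/r₁ − 1/a_t)] = 9053 m/s.
Δv₁ = v_p − v_c1 = 1374 m/s.
At r₂: circular v_c2 = √(μ/r₂) = 5089 m/s; transfer-apogee v_a = √[μ(2/r₂ − 1/a_t)] = 3976 m/s.
Δv₂ = v_c2 − v_a = 1113 m/s.
Total Δv = Δv₁ + Δv₂ = 2487 m/s.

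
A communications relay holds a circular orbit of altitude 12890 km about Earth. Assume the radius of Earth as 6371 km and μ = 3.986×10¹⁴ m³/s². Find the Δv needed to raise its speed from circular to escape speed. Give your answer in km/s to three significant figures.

r = 6371 + 12890 = 19261 km = 1.9261×10⁷ m.
Circular speed v_c = √(μ/r) = 4549 m/s.
Escape speed v_esc = √(2μ/r) = √2 × v_c = 6433 m/s.
Δv = v_esc − v_c = 1884 m/s = 1.884 km/s.

Δv ≈ 1.88 km/s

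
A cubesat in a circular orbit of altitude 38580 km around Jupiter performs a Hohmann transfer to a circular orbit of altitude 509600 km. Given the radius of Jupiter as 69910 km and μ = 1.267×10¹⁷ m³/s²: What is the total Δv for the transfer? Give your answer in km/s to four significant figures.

Δv_total ≈ 16.66 km/s

r₁ = 69910 + 38580 = 108490 km = 1.0849×10⁸ m.
r₂ = 69910 + 509600 = 579510 km = 5.7951×10⁸ m.
Transfer ellipse a_t = (r₁ + r₂)/2 = 3.440×10⁸ m.
At r₁: circular v_c1 = √(μ/r₁) = 34170 m/s; transfer-perijove v_p = √[μ(2/r₁ − 1/a_t)] = 44360 m/s.
Δv₁ = v_p − v_c1 = 10180 m/s.
At r₂: circular v_c2 = √(μ/r₂) = 14790 m/s; transfer-apojove v_a = √[μ(2/r₂ − 1/a_t)] = 8304 m/s.
Δv₂ = v_c2 − v_a = 6483 m/s.
Total Δv = Δv₁ + Δv₂ = 16660 m/s = 16.66 km/s.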